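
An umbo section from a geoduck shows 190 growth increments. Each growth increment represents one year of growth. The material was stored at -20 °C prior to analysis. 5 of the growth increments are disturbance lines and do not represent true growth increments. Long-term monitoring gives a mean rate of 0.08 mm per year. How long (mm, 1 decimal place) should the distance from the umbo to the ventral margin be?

Correcting the raw count gives 190 − 5 = 185 true growth increments.
185 years at 0.08 mm/year gives 0.08 × 185 = 14.8 mm.

14.8 mm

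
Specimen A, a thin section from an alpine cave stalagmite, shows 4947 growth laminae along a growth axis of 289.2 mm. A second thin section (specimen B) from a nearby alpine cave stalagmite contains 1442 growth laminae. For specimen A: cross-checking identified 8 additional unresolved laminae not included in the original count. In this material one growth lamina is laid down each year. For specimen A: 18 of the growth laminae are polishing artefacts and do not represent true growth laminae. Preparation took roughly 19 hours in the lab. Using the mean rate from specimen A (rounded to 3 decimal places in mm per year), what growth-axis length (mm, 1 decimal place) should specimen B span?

85.1 mm

Specimen A: after corrections the count is 4947 − 18 + 8 = 4937 growth laminae.
A: Mean rate = 289.2 mm / 4937 years ≈ 0.059 mm per year.
For B, 0.059 mm/year × 1442 years = 85.1 mm.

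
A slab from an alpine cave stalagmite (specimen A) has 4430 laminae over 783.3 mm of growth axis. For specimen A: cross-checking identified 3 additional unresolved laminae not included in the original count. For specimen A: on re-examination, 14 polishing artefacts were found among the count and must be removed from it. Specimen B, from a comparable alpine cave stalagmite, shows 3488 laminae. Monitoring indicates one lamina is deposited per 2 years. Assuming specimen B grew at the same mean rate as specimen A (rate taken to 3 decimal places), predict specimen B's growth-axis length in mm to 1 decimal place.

Specimen A: true lamina count = 4430 − 14 + 3 = 4419.
Specimen A: at 2 years per lamina, 4419 × 2 = 8838 years.
A: 783.3 mm over 8838 years gives 783.3 / 8838 ≈ 0.089 mm/yr.
Specimen B: 3488 laminae at 2 years each span 3488 × 2 = 6976 years. For B, 0.089 mm/year × 6976 years = 620.9 mm.

620.9 mm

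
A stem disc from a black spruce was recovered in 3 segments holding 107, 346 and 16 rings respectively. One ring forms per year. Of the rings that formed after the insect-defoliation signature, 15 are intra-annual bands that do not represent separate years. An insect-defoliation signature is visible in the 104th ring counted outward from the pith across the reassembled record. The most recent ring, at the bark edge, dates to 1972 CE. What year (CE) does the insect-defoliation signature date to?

Total rings = 107 + 346 + 16 = 469.
The insect-defoliation signature sits at ring 104 from the pith, so 469 − 104 = 365 rings formed after it.
365 − 15 false = 350 true rings after the insect-defoliation signature.
Counting back 350 years from 1972 CE places the insect-defoliation signature in 1972 − 350 = 1622 CE.

1622 CE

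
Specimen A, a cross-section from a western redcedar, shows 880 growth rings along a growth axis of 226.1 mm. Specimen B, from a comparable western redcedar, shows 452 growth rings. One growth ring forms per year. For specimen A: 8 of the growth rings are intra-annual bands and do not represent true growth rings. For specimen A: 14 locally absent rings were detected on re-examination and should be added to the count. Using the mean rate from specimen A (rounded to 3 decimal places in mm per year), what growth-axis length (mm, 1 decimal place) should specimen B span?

Specimen A: adjusted count: 880 − 8 + 14 = 886 growth rings.
A: 226.1 mm over 886 years gives 226.1 / 886 ≈ 0.255 mm per year.
For B, 0.255 mm/year × 452 years = 115.3 mm.

115.3 mm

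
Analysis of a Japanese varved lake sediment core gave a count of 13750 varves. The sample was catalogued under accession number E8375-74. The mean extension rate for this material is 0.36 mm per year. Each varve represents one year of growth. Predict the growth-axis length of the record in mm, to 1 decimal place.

13750 years of growth are recorded.
13750 years at 0.36 mm/year gives 0.36 × 13750 = 4950.0 mm.

4950.0 mm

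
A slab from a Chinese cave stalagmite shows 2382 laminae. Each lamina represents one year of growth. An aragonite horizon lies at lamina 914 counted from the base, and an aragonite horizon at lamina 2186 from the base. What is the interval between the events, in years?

Separation: 2186 − 914 = 1272 laminae.
That is 1272 years at one lamina per year.

1272 yr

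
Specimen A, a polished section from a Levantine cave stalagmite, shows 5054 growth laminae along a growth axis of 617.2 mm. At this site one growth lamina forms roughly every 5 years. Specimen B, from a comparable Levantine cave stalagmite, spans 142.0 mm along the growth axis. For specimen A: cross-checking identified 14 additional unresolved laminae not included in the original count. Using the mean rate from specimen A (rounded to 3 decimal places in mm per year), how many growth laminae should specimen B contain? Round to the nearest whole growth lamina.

Specimen A: after corrections the count is 5054 + 14 = 5068 growth laminae.
Specimen A: at 5 years per growth lamina, 5068 × 5 = 25340 years.
A: Mean rate = 617.2 mm / 25340 years ≈ 0.024 mm/yr.
Specimen B: 142.0 mm / 0.024 mm per year = 5916.67 years; at 5 years per growth lamina that is 5916.67 / 5 ≈ 1183 growth laminae.

1183 growth laminae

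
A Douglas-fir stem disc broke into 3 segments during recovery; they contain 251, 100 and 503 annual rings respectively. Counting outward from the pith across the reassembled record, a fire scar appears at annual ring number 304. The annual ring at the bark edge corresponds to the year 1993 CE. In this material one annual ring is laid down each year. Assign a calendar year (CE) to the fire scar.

1443 CE

Total annual rings = 251 + 100 + 503 = 854.
854 − 304 = 550 annual rings lie beyond the fire scar toward the bark edge.
The annual ring at the bark edge is 1993 CE, so the fire scar dates to 1993 − 550 = 1443 CE.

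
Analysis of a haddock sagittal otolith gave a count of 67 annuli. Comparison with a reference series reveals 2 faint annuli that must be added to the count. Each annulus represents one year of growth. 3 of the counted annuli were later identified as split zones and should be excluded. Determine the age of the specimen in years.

Adjusted count: 67 − 3 + 2 = 66 annuli.
One annulus per year makes the duration 66 years.

66 years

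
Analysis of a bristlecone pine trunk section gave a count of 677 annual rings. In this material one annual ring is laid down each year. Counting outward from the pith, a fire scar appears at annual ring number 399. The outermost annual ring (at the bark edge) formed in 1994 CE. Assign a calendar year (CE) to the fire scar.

The fire scar sits at annual ring 399 from the pith, so 677 − 399 = 278 annual rings formed after it.
1994 − 278 = 1716 CE.

1716 CE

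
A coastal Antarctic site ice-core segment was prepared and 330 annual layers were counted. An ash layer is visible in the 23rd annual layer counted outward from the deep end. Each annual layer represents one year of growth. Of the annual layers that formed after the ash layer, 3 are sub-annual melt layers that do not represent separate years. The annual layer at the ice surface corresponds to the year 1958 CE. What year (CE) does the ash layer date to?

330 − 23 = 307 annual layers lie beyond the ash layer toward the ice surface.
307 − 3 false = 304 true annual layers after the ash layer.
The annual layer at the ice surface is 1958 CE, so the ash layer dates to 1958 − 304 = 1654 CE.

1654 CE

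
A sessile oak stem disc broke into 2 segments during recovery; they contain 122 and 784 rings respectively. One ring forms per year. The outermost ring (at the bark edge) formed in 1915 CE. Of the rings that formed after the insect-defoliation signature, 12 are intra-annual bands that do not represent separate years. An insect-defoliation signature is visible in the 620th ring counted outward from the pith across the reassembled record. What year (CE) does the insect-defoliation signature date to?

Total rings = 122 + 784 = 906.
The insect-defoliation signature sits at ring 620 from the pith, so 906 − 620 = 286 rings formed after it.
286 − 12 false = 274 true rings after the insect-defoliation signature.
The ring at the bark edge is 1915 CE, so the insect-defoliation signature dates to 1915 − 274 = 1641 CE.

1641 CE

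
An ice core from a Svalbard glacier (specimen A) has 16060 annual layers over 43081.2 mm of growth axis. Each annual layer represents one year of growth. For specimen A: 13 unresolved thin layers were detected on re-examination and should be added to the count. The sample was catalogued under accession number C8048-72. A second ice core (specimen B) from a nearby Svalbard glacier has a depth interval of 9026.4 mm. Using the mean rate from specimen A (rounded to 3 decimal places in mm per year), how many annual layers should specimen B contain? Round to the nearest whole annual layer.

Specimen A: true annual layer count = 16060 + 13 = 16073.
A: Extension rate ≈ 43081.2 / 16073 = 2.680 mm per year.
B spans 9026.4 / 2.680 = 3368.06 years ≈ 3368 annual layers.

3368 annual layers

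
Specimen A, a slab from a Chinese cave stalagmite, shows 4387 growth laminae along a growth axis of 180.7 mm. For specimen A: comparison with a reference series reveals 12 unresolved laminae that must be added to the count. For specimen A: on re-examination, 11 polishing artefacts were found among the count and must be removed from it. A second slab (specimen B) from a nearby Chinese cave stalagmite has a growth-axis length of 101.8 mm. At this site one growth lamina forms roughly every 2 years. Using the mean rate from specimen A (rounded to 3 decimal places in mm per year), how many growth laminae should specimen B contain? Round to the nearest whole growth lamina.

2424 growth laminae

Specimen A: after corrections the count is 4387 − 11 + 12 = 4388 growth laminae.
Specimen A: multiplying by 2 years per growth lamina: 4388 × 2 = 8776 years.
A: Extension rate ≈ 180.7 / 8776 = 0.021 mm/year.
Specimen B: 101.8 mm / 0.021 mm per year = 4847.62 years; at 2 years per growth lamina that is 4847.62 / 2 ≈ 2424 growth laminae.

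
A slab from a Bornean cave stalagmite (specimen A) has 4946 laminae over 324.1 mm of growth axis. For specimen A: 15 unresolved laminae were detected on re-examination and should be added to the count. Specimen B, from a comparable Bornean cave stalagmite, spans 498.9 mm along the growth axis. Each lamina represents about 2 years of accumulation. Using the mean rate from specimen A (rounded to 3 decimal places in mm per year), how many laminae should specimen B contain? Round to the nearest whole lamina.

Specimen A: after corrections the count is 4946 + 15 = 4961 laminae.
Specimen A: 4961 laminae at 2 years each span 4961 × 2 = 9922 years.
A: Extension rate ≈ 324.1 / 9922 = 0.033 mm/year.
B spans 498.9 / 0.033 = 15118.18 years; at 2 years per lamina that is 15118.18 / 2 ≈ 7559 laminae.

7559 laminae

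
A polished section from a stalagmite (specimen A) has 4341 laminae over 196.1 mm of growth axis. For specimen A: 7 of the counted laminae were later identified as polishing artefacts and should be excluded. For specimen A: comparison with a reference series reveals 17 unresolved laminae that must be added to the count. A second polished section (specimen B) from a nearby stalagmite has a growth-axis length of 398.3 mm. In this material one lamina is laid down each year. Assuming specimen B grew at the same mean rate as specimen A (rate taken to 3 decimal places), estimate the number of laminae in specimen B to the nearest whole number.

8851 laminae

Specimen A: correcting the raw count gives 4341 − 7 + 17 = 4351 true laminae.
A: Extension rate ≈ 196.1 / 4351 = 0.045 mm/year.
B spans 398.3 / 0.045 = 8851.11 years ≈ 8851 laminae.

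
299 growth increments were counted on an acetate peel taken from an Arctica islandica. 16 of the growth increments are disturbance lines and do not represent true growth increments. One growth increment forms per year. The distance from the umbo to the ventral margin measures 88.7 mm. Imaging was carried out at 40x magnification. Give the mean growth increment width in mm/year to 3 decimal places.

0.313 mm/year

True growth increment count = 299 − 16 = 283.
Mean rate = 88.7 mm / 283 years ≈ 0.313 mm/year.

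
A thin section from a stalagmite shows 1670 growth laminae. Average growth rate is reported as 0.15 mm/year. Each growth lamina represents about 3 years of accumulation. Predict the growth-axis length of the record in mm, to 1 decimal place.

751.5 mm

At 3 years per growth lamina, 1670 × 3 = 5010 years.
Length ≈ 0.15 × 5010 = 751.5 mm.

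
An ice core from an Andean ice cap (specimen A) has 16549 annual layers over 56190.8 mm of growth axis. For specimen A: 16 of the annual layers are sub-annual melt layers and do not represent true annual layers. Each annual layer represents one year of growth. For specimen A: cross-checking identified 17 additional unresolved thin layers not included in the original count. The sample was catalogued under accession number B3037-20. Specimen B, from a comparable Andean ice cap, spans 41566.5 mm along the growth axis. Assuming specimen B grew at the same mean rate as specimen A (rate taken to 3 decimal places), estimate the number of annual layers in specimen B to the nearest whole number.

12243 annual layers

Specimen A: true annual layer count = 16549 − 16 + 17 = 16550.
A: Mean rate = 56190.8 mm / 16550 years ≈ 3.395 mm/yr.
B spans 41566.5 / 3.395 = 12243.45 years ≈ 12243 annual layers.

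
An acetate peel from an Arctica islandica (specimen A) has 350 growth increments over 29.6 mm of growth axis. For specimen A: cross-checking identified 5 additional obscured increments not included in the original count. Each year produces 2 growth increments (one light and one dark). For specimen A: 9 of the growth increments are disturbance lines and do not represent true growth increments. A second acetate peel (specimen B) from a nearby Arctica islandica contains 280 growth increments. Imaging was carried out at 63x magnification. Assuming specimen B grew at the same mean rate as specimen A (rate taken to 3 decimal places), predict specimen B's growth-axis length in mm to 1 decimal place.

23.9 mm

Specimen A: adjusted count: 350 − 9 + 5 = 346 growth increments.
Specimen A: dividing by 2 growth increments per year: 346 / 2 = 173 years.
A: 29.6 mm over 173 years gives 29.6 / 173 ≈ 0.171 mm/year.
Specimen B: dividing by 2 growth increments per year: 280 / 2 = 140 years. For B, 0.171 mm/year × 140 years = 23.9 mm.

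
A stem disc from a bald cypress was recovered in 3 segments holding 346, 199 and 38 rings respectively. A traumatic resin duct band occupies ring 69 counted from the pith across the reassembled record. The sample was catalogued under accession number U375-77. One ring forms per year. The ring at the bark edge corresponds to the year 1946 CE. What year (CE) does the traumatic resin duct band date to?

1432 CE

Total rings = 346 + 199 + 38 = 583.
Between ring 69 and the bark edge there are 583 − 69 = 514 rings.
Counting back 514 years from 1946 CE places the traumatic resin duct band in 1946 − 514 = 1432 CE.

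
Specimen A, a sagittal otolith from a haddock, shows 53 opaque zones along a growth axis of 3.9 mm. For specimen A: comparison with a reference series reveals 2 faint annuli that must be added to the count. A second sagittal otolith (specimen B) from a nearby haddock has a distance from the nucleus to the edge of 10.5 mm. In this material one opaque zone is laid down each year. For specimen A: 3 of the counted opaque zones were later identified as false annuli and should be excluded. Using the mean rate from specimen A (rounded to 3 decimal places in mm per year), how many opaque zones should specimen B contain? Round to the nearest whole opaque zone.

140 opaque zones

Specimen A: true opaque zone count = 53 − 3 + 2 = 52.
A: Extension rate ≈ 3.9 / 52 = 0.075 mm per year.
B spans 10.5 / 0.075 = 140.00 years ≈ 140 opaque zones.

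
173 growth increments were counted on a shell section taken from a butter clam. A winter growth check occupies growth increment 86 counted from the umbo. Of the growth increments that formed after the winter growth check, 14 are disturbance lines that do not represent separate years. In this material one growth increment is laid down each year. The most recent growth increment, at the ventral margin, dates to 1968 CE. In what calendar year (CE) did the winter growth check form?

173 − 86 = 87 growth increments lie beyond the winter growth check toward the ventral margin.
87 − 14 false = 73 true growth increments after the winter growth check.
Counting back 73 years from 1968 CE places the winter growth check in 1968 − 73 = 1895 CE.

1895 CE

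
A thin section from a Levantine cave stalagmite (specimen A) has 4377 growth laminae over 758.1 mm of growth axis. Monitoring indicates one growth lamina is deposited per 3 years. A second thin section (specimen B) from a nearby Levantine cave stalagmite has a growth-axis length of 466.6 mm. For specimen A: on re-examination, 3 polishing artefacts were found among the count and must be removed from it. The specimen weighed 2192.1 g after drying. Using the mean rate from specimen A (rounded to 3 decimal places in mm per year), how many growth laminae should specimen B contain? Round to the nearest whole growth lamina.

Specimen A: correcting the raw count gives 4377 − 3 = 4374 true growth laminae.
Specimen A: 4374 growth laminae at 3 years each span 4374 × 3 = 13122 years.
A: Mean rate = 758.1 mm / 13122 years ≈ 0.058 mm per year.
Specimen B: 466.6 mm / 0.058 mm per year = 8044.83 years; at 3 years per growth lamina that is 8044.83 / 3 ≈ 2682 growth laminae.

2682 growth laminae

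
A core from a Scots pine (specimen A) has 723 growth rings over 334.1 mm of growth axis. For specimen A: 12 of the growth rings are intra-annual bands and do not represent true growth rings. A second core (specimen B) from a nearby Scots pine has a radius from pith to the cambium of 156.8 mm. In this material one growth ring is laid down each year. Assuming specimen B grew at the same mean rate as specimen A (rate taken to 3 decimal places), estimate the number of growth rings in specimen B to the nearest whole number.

Specimen A: after corrections the count is 723 − 12 = 711 growth rings.
A: 334.1 mm over 711 years gives 334.1 / 711 ≈ 0.470 mm/year.
B spans 156.8 / 0.470 = 333.62 years ≈ 334 growth rings.

334 growth rings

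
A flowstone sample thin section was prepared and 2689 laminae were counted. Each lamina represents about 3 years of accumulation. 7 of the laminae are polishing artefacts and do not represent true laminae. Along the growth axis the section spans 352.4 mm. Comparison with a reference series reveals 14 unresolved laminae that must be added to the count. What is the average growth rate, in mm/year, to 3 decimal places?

After corrections the count is 2689 − 7 + 14 = 2696 laminae.
Multiplying by 3 years per lamina: 2696 × 3 = 8088 years.
352.4 mm over 8088 years gives 352.4 / 8088 ≈ 0.044 mm/year.

0.044 mm/year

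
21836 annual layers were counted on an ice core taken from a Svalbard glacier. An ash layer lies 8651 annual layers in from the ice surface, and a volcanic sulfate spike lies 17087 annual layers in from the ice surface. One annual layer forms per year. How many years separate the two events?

The two markers are separated by 17087 − 8651 = 8436 annual layers.
One annual layer per year makes the interval 8436 years.

8436 years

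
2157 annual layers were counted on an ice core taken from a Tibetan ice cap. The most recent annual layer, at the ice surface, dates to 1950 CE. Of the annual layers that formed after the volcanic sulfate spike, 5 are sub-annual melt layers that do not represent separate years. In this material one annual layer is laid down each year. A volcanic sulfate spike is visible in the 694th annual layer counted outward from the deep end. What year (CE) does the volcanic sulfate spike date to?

492 CE

The volcanic sulfate spike sits at annual layer 694 from the deep end, so 2157 − 694 = 1463 annual layers formed after it.
Removing the 5 false annual layers leaves 1463 − 5 = 1458 true annual layers beyond the volcanic sulfate spike.
The annual layer at the ice surface is 1950 CE, so the volcanic sulfate spike dates to 1950 − 1458 = 492 CE.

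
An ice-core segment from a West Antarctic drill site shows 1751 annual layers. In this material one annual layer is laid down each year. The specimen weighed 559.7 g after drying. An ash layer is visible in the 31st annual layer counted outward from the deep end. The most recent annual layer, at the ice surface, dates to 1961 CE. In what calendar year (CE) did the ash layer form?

Between annual layer 31 and the ice surface there are 1751 − 31 = 1720 annual layers.
1961 − 1720 = 241 CE.

241 CE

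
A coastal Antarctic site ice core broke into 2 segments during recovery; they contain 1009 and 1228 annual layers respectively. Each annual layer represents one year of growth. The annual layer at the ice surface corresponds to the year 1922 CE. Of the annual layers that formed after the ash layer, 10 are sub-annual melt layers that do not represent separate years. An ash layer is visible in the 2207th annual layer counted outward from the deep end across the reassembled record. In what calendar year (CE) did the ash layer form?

1902 CE

Total annual layers = 1009 + 1228 = 2237.
The ash layer sits at annual layer 2207 from the deep end, so 2237 − 2207 = 30 annual layers formed after it.
Removing the 10 false annual layers leaves 30 − 10 = 20 true annual layers beyond the ash layer.
1922 − 20 = 1902 CE.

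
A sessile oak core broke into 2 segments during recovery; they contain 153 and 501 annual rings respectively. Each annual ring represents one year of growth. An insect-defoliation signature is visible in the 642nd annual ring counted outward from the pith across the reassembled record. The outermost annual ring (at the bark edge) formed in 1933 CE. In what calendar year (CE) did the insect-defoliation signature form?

1921 CE

Total annual rings = 153 + 501 = 654.
The insect-defoliation signature sits at annual ring 642 from the pith, so 654 − 642 = 12 annual rings formed after it.
The annual ring at the bark edge is 1933 CE, so the insect-defoliation signature dates to 1933 − 12 = 1921 CE.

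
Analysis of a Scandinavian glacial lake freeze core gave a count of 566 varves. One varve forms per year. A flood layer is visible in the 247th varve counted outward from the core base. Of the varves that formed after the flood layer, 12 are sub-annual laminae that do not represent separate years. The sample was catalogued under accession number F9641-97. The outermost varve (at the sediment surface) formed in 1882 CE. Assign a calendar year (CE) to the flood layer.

566 − 247 = 319 varves lie beyond the flood layer toward the sediment surface.
319 − 12 false = 307 true varves after the flood layer.
Counting back 307 years from 1882 CE places the flood layer in 1882 − 307 = 1575 CE.

1575 CE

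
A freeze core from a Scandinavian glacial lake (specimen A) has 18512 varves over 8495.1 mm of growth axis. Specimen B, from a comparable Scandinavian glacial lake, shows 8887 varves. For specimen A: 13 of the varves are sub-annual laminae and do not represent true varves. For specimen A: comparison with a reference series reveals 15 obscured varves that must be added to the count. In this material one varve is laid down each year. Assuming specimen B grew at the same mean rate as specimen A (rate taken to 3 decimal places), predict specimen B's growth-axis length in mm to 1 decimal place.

4079.1 mm

Specimen A: after corrections the count is 18512 − 13 + 15 = 18514 varves.
A: Extension rate ≈ 8495.1 / 18514 = 0.459 mm/year.
For B, 0.459 mm/year × 8887 years = 4079.1 mm.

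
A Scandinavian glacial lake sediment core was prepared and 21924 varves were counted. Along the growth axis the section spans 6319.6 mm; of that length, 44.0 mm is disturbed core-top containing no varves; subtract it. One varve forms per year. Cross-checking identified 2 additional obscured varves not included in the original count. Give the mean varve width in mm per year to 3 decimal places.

Adjusted count: 21924 + 2 = 21926 varves.
Net length = 6319.6 − 44.0 = 6275.6 mm.
Extension rate ≈ 6275.6 / 21926 = 0.286 mm per year.

0.286 mm per year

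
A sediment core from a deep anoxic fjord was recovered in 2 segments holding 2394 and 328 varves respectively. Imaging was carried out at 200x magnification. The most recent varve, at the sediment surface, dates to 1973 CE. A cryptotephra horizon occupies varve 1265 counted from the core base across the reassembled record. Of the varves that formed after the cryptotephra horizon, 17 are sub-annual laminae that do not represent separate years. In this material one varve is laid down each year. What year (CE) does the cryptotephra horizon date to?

Total varves = 2394 + 328 = 2722.
2722 − 1265 = 1457 varves lie beyond the cryptotephra horizon toward the sediment surface.
Excluding 17 false varves: 1457 − 17 = 1440.
The varve at the sediment surface is 1973 CE, so the cryptotephra horizon dates to 1973 − 1440 = 533 CE.

533 CE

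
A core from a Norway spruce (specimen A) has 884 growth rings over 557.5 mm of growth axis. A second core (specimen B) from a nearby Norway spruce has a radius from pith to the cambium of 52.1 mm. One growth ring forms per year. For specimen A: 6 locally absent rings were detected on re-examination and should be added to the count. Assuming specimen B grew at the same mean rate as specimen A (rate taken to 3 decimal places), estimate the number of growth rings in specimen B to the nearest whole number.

Specimen A: true growth ring count = 884 + 6 = 890.
A: Extension rate ≈ 557.5 / 890 = 0.626 mm per year.
For B, 52.1 / 0.626 = 83.23 years ≈ 83 growth rings.

83 growth rings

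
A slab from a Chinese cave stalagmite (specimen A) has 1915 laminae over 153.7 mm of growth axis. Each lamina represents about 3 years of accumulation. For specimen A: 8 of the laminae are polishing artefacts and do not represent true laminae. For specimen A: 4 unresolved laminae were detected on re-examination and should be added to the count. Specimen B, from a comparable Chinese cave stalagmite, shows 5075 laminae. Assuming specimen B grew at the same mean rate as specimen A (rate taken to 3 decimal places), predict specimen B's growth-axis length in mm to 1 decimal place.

Specimen A: correcting the raw count gives 1915 − 8 + 4 = 1911 true laminae.
Specimen A: 1911 laminae at 3 years each span 1911 × 3 = 5733 years.
A: Mean rate = 153.7 mm / 5733 years ≈ 0.027 mm/yr.
Specimen B: multiplying by 3 years per lamina: 5075 × 3 = 15225 years. Length of B = 0.027 × 15225 = 411.1 mm.

411.1 mm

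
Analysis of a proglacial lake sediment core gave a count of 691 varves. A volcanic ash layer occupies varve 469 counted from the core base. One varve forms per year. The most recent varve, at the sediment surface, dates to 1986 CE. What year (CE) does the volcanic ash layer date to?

1764 CE

691 − 469 = 222 varves lie beyond the volcanic ash layer toward the sediment surface.
Counting back 222 years from 1986 CE places the volcanic ash layer in 1986 − 222 = 1764 CE.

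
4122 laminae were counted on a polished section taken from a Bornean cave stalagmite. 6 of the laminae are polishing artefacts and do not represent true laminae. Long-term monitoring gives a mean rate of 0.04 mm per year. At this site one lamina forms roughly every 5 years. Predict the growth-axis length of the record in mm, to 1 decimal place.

823.2 mm

After corrections the count is 4122 − 6 = 4116 laminae.
Multiplying by 5 years per lamina: 4116 × 5 = 20580 years.
20580 years at 0.04 mm/year gives 0.04 × 20580 = 823.2 mm.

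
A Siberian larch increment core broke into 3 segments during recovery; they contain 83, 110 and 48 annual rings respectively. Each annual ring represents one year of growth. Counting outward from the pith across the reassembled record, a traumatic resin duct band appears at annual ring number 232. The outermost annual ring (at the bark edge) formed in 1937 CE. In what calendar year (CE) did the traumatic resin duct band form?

Total annual rings = 83 + 110 + 48 = 241.
Between annual ring 232 and the bark edge there are 241 − 232 = 9 annual rings.
1937 − 9 = 1928 CE.

1928 CE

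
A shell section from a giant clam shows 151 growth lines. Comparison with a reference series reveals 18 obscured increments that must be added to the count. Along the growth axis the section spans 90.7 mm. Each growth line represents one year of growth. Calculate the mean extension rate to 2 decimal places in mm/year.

0.54 mm/year

True growth line count = 151 + 18 = 169.
Extension rate ≈ 90.7 / 169 = 0.54 mm/year.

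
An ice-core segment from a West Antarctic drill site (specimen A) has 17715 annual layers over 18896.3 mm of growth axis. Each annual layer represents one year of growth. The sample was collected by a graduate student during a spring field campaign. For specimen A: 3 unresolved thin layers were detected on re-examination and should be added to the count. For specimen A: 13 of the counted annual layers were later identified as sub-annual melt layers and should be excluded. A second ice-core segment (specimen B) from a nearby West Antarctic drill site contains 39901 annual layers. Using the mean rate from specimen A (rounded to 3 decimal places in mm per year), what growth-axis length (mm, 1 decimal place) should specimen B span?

Specimen A: true annual layer count = 17715 − 13 + 3 = 17705.
A: Extension rate ≈ 18896.3 / 17705 = 1.067 mm per year.
Length of B = 1.067 × 39901 = 42574.4 mm.

42574.4 mm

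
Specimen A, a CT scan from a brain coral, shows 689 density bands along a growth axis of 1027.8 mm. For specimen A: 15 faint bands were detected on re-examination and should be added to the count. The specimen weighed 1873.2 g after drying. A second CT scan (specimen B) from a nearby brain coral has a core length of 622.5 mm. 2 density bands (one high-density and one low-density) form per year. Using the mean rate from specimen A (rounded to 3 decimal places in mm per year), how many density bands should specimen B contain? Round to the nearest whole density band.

Specimen A: after corrections the count is 689 + 15 = 704 density bands.
Specimen A: 704 density bands at 2 per year is 704 / 2 = 352 years.
A: Extension rate ≈ 1027.8 / 352 = 2.920 mm/year.
B spans 622.5 / 2.920 = 213.18 years; at 2 density bands per year that is 213.18 × 2 ≈ 426 density bands.

426 density bands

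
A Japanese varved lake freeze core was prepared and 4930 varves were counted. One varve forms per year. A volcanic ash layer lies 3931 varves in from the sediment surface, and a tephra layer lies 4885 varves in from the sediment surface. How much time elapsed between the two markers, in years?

Separation: 4885 − 3931 = 954 varves.
That is 954 years at one varve per year.

954 years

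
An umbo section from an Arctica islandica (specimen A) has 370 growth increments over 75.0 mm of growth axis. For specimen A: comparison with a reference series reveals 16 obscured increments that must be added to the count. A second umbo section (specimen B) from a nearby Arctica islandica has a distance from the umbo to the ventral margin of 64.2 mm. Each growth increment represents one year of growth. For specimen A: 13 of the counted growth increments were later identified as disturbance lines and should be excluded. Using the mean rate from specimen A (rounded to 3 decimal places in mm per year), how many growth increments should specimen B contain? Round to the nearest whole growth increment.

Specimen A: adjusted count: 370 − 13 + 16 = 373 growth increments.
A: Mean rate = 75.0 mm / 373 years ≈ 0.201 mm per year.
B spans 64.2 / 0.201 = 319.40 years ≈ 319 growth increments.

319 growth increments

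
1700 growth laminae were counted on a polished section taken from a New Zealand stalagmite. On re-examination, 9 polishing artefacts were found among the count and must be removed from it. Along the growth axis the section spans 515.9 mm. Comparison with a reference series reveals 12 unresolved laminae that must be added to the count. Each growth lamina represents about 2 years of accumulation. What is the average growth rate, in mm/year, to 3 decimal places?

0.151 mm/year

Adjusted count: 1700 − 9 + 12 = 1703 growth laminae.
At 2 years per growth lamina, 1703 × 2 = 3406 years.
Extension rate ≈ 515.9 / 3406 = 0.151 mm/year.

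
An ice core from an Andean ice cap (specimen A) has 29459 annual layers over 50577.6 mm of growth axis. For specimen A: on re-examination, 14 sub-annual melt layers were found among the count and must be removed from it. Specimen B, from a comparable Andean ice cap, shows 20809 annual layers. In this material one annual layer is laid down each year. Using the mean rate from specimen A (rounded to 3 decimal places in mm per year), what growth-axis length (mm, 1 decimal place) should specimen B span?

Specimen A: after corrections the count is 29459 − 14 = 29445 annual layers.
A: Mean rate = 50577.6 mm / 29445 years ≈ 1.718 mm/year.
Length of B = 1.718 × 20809 = 35749.9 mm.

35749.9 mm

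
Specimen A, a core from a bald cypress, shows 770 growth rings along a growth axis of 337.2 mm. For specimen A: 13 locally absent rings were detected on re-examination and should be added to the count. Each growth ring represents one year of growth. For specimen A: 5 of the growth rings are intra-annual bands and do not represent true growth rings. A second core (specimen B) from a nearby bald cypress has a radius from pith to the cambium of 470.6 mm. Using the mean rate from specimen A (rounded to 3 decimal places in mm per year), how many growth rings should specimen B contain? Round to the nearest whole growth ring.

Specimen A: correcting the raw count gives 770 − 5 + 13 = 778 true growth rings.
A: 337.2 mm over 778 years gives 337.2 / 778 ≈ 0.433 mm/yr.
For B, 470.6 / 0.433 = 1086.84 years ≈ 1087 growth rings.

1087 growth rings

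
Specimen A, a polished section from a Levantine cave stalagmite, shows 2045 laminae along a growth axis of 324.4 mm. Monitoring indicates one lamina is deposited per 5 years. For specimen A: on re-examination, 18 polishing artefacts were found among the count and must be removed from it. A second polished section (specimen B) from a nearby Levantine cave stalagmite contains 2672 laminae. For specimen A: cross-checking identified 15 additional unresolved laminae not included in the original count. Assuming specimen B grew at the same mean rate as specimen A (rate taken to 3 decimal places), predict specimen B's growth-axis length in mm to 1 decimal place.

427.5 mm

Specimen A: adjusted count: 2045 − 18 + 15 = 2042 laminae.
Specimen A: multiplying by 5 years per lamina: 2042 × 5 = 10210 years.
A: Mean rate = 324.4 mm / 10210 years ≈ 0.032 mm/year.
Specimen B: at 5 years per lamina, 2672 × 5 = 13360 years. For B, 0.032 mm/year × 13360 years = 427.5 mm.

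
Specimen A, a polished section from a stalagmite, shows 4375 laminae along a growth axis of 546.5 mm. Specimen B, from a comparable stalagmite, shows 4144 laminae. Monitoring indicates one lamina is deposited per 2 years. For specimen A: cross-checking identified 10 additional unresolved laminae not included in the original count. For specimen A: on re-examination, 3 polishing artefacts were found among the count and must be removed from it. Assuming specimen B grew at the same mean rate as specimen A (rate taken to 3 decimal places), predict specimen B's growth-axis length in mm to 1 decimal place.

513.9 mm

Specimen A: correcting the raw count gives 4375 − 3 + 10 = 4382 true laminae.
Specimen A: at 2 years per lamina, 4382 × 2 = 8764 years.
A: Mean rate = 546.5 mm / 8764 years ≈ 0.062 mm per year.
Specimen B: at 2 years per lamina, 4144 × 2 = 8288 years. B's length ≈ 0.062 × 8288 = 513.9 mm.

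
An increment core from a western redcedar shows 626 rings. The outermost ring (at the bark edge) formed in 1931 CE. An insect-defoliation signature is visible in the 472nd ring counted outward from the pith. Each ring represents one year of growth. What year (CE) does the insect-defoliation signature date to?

Between ring 472 and the bark edge there are 626 − 472 = 154 rings.
1931 − 154 = 1777 CE.

1777 CE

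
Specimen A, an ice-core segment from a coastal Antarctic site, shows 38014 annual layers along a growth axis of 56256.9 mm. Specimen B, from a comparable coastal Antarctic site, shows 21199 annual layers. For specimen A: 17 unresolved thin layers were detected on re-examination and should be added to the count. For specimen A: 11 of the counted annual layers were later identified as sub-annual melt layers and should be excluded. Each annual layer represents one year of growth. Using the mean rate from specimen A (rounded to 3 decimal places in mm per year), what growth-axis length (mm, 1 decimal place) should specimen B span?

31374.5 mm

Specimen A: adjusted count: 38014 − 11 + 17 = 38020 annual layers.
A: 56256.9 mm over 38020 years gives 56256.9 / 38020 ≈ 1.480 mm/yr.
Length of B = 1.480 × 21199 = 31374.5 mm.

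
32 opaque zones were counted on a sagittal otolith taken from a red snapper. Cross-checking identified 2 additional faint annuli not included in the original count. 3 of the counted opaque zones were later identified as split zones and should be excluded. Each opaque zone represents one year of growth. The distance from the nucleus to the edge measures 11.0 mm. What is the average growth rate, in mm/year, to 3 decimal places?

Correcting the raw count gives 32 − 3 + 2 = 31 true opaque zones.
11.0 mm over 31 years gives 11.0 / 31 ≈ 0.355 mm/year.

0.355 mm/year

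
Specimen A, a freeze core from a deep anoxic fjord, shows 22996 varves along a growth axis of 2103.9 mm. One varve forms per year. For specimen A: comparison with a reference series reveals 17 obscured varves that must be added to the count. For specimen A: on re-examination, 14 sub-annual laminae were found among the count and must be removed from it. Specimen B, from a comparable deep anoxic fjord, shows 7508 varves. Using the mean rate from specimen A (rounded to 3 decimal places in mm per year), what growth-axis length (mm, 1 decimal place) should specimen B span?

683.2 mm

Specimen A: correcting the raw count gives 22996 − 14 + 17 = 22999 true varves.
A: Extension rate ≈ 2103.9 / 22999 = 0.091 mm per year.
For B, 0.091 mm/year × 7508 years = 683.2 mm.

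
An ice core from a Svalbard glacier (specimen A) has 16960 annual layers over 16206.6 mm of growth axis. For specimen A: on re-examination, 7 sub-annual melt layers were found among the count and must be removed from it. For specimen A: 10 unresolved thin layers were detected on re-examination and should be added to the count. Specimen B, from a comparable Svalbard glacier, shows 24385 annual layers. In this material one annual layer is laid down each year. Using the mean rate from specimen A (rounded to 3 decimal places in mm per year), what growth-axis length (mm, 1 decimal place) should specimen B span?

Specimen A: true annual layer count = 16960 − 7 + 10 = 16963.
A: Mean rate = 16206.6 mm / 16963 years ≈ 0.955 mm per year.
For B, 0.955 mm/year × 24385 years = 23287.7 mm.

23287.7 mm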